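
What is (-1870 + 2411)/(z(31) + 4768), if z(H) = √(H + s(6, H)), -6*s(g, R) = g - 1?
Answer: 15476928/136402763 - 541*√1086/136402763 ≈ 0.11333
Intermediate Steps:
s(g, R) = ⅙ - g/6 (s(g, R) = -(g - 1)/6 = -(-1 + g)/6 = ⅙ - g/6)
z(H) = √(-⅚ + H) (z(H) = √(H + (⅙ - ⅙*6)) = √(H + (⅙ - 1)) = √(H - ⅚) = √(-⅚ + H))
(-1870 + 2411)/(z(31) + 4768) = (-1870 + 2411)/(√(-30 + 36*31)/6 + 4768) = 541/(√(-30 + 1116)/6 + 4768) = 541/(√1086/6 + 4768) = 541/(4768 + √1086/6)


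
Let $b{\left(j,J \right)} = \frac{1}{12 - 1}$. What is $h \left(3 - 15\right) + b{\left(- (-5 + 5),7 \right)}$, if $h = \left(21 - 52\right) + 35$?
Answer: $- \frac{527}{11} \approx -47.909$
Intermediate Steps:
$b{\left(j,J \right)} = \frac{1}{11}$
$h = 4$ ($h = -31 + 35 = 4$)
$h \left(3 - 15\right) + b{\left(- (-5 + 5),7 \right)} = 4 \left(3 - 15\right) + \frac{1}{11} = 4 \left(-12\right) + \frac{1}{11} = -48 + \frac{1}{11} = - \frac{527}{11}$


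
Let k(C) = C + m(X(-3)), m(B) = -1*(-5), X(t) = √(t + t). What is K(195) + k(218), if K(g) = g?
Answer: 418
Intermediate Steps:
X(t) = √2*√t (X(t) = √(2*t) = √2*√t)
m(B) = 5
k(C) = 5 + C (k(C) = C + 5 = 5 + C)
K(195) + k(218) = 195 + (5 + 218) = 195 + 223 = 418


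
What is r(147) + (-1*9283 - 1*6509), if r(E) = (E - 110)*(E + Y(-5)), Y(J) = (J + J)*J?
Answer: -8503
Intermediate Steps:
Y(J) = 2*J² (Y(J) = (2*J)*J = 2*J²)
r(E) = (-110 + E)*(50 + E) (r(E) = (E - 110)*(E + 2*(-5)²) = (-110 + E)*(E + 2*25) = (-110 + E)*(E + 50) = (-110 + E)*(50 + E))
r(147) + (-1*9283 - 1*6509) = (-5500 + 147² - 60*147) + (-1*9283 - 1*6509) = (-5500 + 21609 - 8820) + (-9283 - 6509) = 7289 - 15792 = -8503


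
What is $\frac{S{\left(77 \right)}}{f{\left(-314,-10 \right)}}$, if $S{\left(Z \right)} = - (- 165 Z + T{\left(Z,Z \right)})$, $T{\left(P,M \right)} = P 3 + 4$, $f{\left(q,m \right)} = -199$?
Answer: $- \frac{12470}{199} \approx -62.663$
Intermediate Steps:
$T{\left(P,M \right)} = 4 + 3 P$ ($T{\left(P,M \right)} = 3 P + 4 = 4 + 3 P$)
$S{\left(Z \right)} = -4 + 162 Z$ ($S{\left(Z \right)} = - (- 165 Z + \left(4 + 3 Z\right)) = - (4 - 162 Z) = -4 + 162 Z$)
$\frac{S{\left(77 \right)}}{f{\left(-314,-10 \right)}} = \frac{-4 + 162 \cdot 77}{-199} = \left(-4 + 12474\right) \left(- \frac{1}{199}\right) = 12470 \left(- \frac{1}{199}\right) = - \frac{12470}{199}$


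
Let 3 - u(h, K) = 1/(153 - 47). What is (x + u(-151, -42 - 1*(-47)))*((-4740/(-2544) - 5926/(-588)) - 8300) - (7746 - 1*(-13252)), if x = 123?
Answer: -3518814813467/3303384 ≈ -1.0652e+6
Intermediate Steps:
u(h, K) = 317/106 (u(h, K) = 3 - 1/(153 - 47) = 3 - 1/106 = 317/106)
(x + u(-151, -42 - 1*(-47)))*((-4740/(-2544) - 5926/(-588)) - 8300) - (7746 - 1*(-13252)) = (123 + 317/106)*((-4740/(-2544) - 5926/(-588)) - 8300) - (7746 - 1*(-13252)) = 13355*((-4740*(-1/2544) - 5926*(-1/588)) - 8300)/106 - (7746 + 13252) = 13355*((395/212 + 2963/294) - 8300)/106 - 1*20998 = 13355*(372143/31164 - 8300)/106 - 20998 = (13355/106)*(-258289057/31164) - 20998 = -3449450356235/3303384 - 20998 = -3518814813467/3303384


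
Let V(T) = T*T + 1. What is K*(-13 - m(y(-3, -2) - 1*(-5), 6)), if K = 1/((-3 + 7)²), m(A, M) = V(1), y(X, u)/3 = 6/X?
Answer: -15/16 ≈ -0.93750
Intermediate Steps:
V(T) = 1 + T² (V(T) = T² + 1 = 1 + T²)
y(X, u) = 18/X (y(X, u) = 3*(6/X) = 18/X)
m(A, M) = 2 (m(A, M) = 1 + 1² = 1 + 1 = 2)
K = 1/16 (K = 1/(4²) = 1/16 ≈ 0.062500)
K*(-13 - m(y(-3, -2) - 1*(-5), 6)) = (-13 - 1*2)/16 = (-13 - 2)/16 = (1/16)*(-15) = -15/16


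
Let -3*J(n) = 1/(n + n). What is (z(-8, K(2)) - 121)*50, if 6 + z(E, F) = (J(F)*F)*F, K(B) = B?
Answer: -19100/3 ≈ -6366.7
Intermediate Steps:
J(n) = -1/(6*n) (J(n) = -1/(3*(n + n)) = -1/(2*n)/3 = -1/(6*n))
z(E, F) = -6 - F/6 (z(E, F) = -6 + ((-1/(6*F))*F)*F = -6 - F/6)
(z(-8, K(2)) - 121)*50 = ((-6 - ⅙*2) - 121)*50 = ((-6 - ⅓) - 121)*50 = (-19/3 - 121)*50 = -382/3*50 = -19100/3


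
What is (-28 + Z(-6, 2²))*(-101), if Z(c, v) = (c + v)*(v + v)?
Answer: 4444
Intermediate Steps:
Z(c, v) = 2*v*(c + v) (Z(c, v) = (c + v)*(2*v) = 2*v*(c + v))
(-28 + Z(-6, 2²))*(-101) = (-28 + 2*2²*(-6 + 2²))*(-101) = (-28 + 2*4*(-6 + 4))*(-101) = (-28 + 2*4*(-2))*(-101) = (-28 - 16)*(-101) = -44*(-101) = 4444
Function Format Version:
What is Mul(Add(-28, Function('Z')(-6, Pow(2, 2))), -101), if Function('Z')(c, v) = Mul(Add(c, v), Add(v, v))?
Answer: 4444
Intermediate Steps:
Function('Z')(c, v) = Mul(2, v, Add(c, v)) (Function('Z')(c, v) = Mul(Add(c, v), Mul(2, v)) = Mul(2, v, Add(c, v)))
Mul(Add(-28, Function('Z')(-6, Pow(2, 2))), -101) = Mul(Add(-28, Mul(2, Pow(2, 2), Add(-6, Pow(2, 2)))), -101) = Mul(Add(-28, Mul(2, 4, Add(-6, 4))), -101) = Mul(Add(-28, Mul(2, 4, -2)), -101) = Mul(Add(-28, -16), -101) = Mul(-44, -101) = 4444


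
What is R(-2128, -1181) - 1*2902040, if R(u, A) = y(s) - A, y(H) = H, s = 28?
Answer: -2900831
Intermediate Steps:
R(u, A) = 28 - A
R(-2128, -1181) - 1*2902040 = (28 - 1*(-1181)) - 1*2902040 = (28 + 1181) - 2902040 = 1209 - 2902040 = -2900831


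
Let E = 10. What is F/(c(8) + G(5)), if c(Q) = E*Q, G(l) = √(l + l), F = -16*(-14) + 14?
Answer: 1904/639 - 119*√10/3195 ≈ 2.8619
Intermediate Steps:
F = 238 (F = 224 + 14 = 238)
G(l) = √2*√l (G(l) = √(2*l) = √2*√l)
c(Q) = 10*Q
F/(c(8) + G(5)) = 238/(10*8 + √2*√5) = 238/(80 + √10)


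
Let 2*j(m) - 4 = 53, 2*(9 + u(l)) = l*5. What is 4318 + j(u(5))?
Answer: 8693/2 ≈ 4346.5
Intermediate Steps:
u(l) = -9 + 5*l/2 (u(l) = -9 + (l*5)/2 = -9 + (5*l)/2 = -9 + 5*l/2)
j(m) = 57/2 (j(m) = 2 + (1/2)*53 = 2 + 53/2 = 57/2)
4318 + j(u(5)) = 4318 + 57/2 = 8693/2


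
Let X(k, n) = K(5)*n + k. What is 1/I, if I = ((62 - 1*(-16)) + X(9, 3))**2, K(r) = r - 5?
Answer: 1/7569 ≈ 0.00013212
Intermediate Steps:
K(r) = -5 + r
X(k, n) = k (X(k, n) = (-5 + 5)*n + k = 0*n + k = 0 + k = k)
I = 7569 (I = ((62 - 1*(-16)) + 9)**2 = ((62 + 16) + 9)**2 = (78 + 9)**2 = 87**2 = 7569)
1/I = 1/7569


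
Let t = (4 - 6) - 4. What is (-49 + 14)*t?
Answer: 210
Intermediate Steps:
t = -6 (t = -2 - 4 = -6)
(-49 + 14)*t = (-49 + 14)*(-6) = -35*(-6) = 210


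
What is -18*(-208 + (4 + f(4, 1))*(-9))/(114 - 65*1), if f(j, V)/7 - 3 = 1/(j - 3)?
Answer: 8928/49 ≈ 182.20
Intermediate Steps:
f(j, V) = 21 + 7/(-3 + j) (f(j, V) = 21 + 7/(j - 3) = 21 + 7/(-3 + j))
-18*(-208 + (4 + f(4, 1))*(-9))/(114 - 65*1) = -18*(-208 + (4 + 7*(-8 + 3*4)/(-3 + 4))*(-9))/(114 - 65*1) = -18*(-208 + (4 + 7*(-8 + 12)/1)*(-9))/(114 - 65) = -18*(-208 + (4 + 7*1*4)*(-9))/49 = -18*(-208 + (4 + 28)*(-9))/49 = -18*(-208 + 32*(-9))/49 = -18*(-208 - 288)/49 = -(-8928)/49 = -18*(-496/49) = 8928/49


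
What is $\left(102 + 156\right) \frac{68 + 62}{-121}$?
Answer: $- \frac{33540}{121} \approx -277.19$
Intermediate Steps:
$\left(102 + 156\right) \frac{68 + 62}{-121} = 258 \cdot 130 \left(- \frac{1}{121}\right) = 258 \left(- \frac{130}{121}\right) = - \frac{33540}{121}$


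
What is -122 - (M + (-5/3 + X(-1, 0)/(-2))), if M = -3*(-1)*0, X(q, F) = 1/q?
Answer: -725/6 ≈ -120.83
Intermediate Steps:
X(q, F) = 1/q
M = 0 (M = 3*0 = 0)
-122 - (M + (-5/3 + X(-1, 0)/(-2))) = -122 - (0 + (-5/3 + 1/(-1*(-2)))) = -122 - (0 + (-5*⅓ - 1*(-½))) = -122 - (0 + (-5/3 + ½)) = -122 - (0 - 7/6) = -122 - (-7)/6 = -122 - 1*(-7/6) = -122 + 7/6 = -725/6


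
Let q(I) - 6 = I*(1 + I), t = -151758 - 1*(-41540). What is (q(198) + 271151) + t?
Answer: 200341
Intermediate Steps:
t = -110218 (t = -151758 + 41540 = -110218)
q(I) = 6 + I*(1 + I)
(q(198) + 271151) + t = ((6 + 198 + 198**2) + 271151) - 110218 = ((6 + 198 + 39204) + 271151) - 110218 = (39408 + 271151) - 110218 = 310559 - 110218 = 200341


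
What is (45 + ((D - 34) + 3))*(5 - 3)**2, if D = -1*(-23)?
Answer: 148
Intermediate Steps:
D = 23
(45 + ((D - 34) + 3))*(5 - 3)**2 = (45 + ((23 - 34) + 3))*(5 - 3)**2 = (45 + (-11 + 3))*2**2 = (45 - 8)*4 = 37*4 = 148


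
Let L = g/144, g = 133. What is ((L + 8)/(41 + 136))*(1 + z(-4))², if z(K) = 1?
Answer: 1285/6372 ≈ 0.20166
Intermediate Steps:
L = 133/144 ≈ 0.92361
((L + 8)/(41 + 136))*(1 + z(-4))² = ((133/144 + 8)/(41 + 136))*(1 + 1)² = ((1285/144)/177)*2² = ((1285/144)*(1/177))*4 = (1285/25488)*4 = 1285/6372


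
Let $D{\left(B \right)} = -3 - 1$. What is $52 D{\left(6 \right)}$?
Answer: $-208$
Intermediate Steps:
$D{\left(B \right)} = -4$
$52 D{\left(6 \right)} = 52 \left(-4\right) = -208$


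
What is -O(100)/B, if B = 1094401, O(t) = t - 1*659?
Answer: 559/1094401 ≈ 0.00051078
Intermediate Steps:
O(t) = -659 + t (O(t) = t - 659 = -659 + t)
-O(100)/B = -(-659 + 100)/1094401 = -(-559)/1094401 = -1*(-559/1094401) = 559/1094401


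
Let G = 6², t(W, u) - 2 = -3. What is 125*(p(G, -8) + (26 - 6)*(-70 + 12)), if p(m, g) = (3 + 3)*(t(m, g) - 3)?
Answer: -148000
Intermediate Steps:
t(W, u) = -1 (t(W, u) = 2 - 3 = -1)
G = 36
p(m, g) = -24 (p(m, g) = (3 + 3)*(-1 - 3) = 6*(-4) = -24)
125*(p(G, -8) + (26 - 6)*(-70 + 12)) = 125*(-24 + (26 - 6)*(-70 + 12)) = 125*(-24 + 20*(-58)) = 125*(-24 - 1160) = 125*(-1184) = -148000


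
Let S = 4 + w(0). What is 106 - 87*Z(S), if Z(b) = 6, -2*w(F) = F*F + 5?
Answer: -416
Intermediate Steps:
w(F) = -5/2 - F²/2 (w(F) = -(F*F + 5)/2 = -(F² + 5)/2 = -(5 + F²)/2 = -5/2 - F²/2)
S = 3/2 (S = 4 + (-5/2 - ½*0²) = 4 + (-5/2 - ½*0) = 4 + (-5/2 + 0) = 4 - 5/2 = 3/2 ≈ 1.5000)
106 - 87*Z(S) = 106 - 87*6 = 106 - 522 = -416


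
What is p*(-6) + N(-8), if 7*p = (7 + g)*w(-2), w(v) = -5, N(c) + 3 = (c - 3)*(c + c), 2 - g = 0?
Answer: 1481/7 ≈ 211.57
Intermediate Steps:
g = 2 (g = 2 - 1*0 = 2 + 0 = 2)
N(c) = -3 + 2*c*(-3 + c) (N(c) = -3 + (c - 3)*(c + c) = -3 + (-3 + c)*(2*c) = -3 + 2*c*(-3 + c))
p = -45/7 (p = ((7 + 2)*(-5))/7 = (9*(-5))/7 = (⅐)*(-45) = -45/7 ≈ -6.4286)
p*(-6) + N(-8) = -45/7*(-6) + (-3 - 6*(-8) + 2*(-8)²) = 270/7 + (-3 + 48 + 2*64) = 270/7 + (-3 + 48 + 128) = 270/7 + 173 = 1481/7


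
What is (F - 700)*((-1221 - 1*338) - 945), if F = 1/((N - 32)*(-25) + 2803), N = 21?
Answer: 2697557948/1539 ≈ 1.7528e+6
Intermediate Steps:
F = 1/3078 (F = 1/((21 - 32)*(-25) + 2803) = 1/(-11*(-25) + 2803) = 1/(275 + 2803) = 1/3078 ≈ 0.00032489)
(F - 700)*((-1221 - 1*338) - 945) = (1/3078 - 700)*((-1221 - 1*338) - 945) = -2154599*((-1221 - 338) - 945)/3078 = -2154599*(-1559 - 945)/3078 = -2154599/3078*(-2504) = 2697557948/1539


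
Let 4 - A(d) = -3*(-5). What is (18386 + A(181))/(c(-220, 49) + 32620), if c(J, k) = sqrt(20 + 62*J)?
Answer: 29969625/53203901 - 3675*I*sqrt(3405)/106407802 ≈ 0.5633 - 0.0020153*I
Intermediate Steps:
A(d) = -11 (A(d) = 4 - (-3)*(-5) = 4 - 1*15 = 4 - 15 = -11)
(18386 + A(181))/(c(-220, 49) + 32620) = (18386 - 11)/(sqrt(20 + 62*(-220)) + 32620) = 18375/(sqrt(20 - 13640) + 32620) = 18375/(sqrt(-13620) + 32620) = 18375/(2*I*sqrt(3405) + 32620) = 18375/(32620 + 2*I*sqrt(3405))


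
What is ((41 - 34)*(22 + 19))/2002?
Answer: 41/286 ≈ 0.14336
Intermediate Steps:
((41 - 34)*(22 + 19))/2002 = (7*41)*(1/2002) = 287*(1/2002) = 41/286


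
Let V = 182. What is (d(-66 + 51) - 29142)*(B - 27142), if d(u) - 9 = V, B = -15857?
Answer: 1244864049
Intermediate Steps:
d(u) = 191 (d(u) = 9 + 182 = 191)
(d(-66 + 51) - 29142)*(B - 27142) = (191 - 29142)*(-15857 - 27142) = -28951*(-42999) = 1244864049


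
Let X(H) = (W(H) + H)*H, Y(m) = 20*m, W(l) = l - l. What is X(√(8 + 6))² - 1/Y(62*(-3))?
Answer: 729121/3720 ≈ 196.00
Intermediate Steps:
W(l) = 0
X(H) = H² (X(H) = (0 + H)*H = H*H = H²)
X(√(8 + 6))² - 1/Y(62*(-3)) = ((√(8 + 6))²)² - 1/(20*(62*(-3))) = ((√14)²)² - 1/(20*(-186)) = 14² - 1/(-3720) = 196 - 1*(-1/3720) = 196 + 1/3720 = 729121/3720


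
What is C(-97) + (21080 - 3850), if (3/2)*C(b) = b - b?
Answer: 17230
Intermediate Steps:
C(b) = 0 (C(b) = 2*(b - b)/3 = (⅔)*0 = 0)
C(-97) + (21080 - 3850) = 0 + (21080 - 3850) = 0 + 17230 = 17230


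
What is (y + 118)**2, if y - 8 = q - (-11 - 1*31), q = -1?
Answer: 27889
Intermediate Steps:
y = 49 (y = 8 + (-1 - (-11 - 1*31)) = 8 + (-1 - (-11 - 31)) = 8 + (-1 - 1*(-42)) = 8 + (-1 + 42) = 8 + 41 = 49)
(y + 118)**2 = (49 + 118)**2 = 167**2 = 27889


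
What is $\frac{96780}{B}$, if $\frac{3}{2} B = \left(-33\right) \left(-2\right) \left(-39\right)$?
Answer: $- \frac{8065}{143} \approx -56.399$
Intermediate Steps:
$B = -1716$ ($B = \frac{2 \left(-33\right) \left(-2\right) \left(-39\right)}{3} = \frac{2 \cdot 66 \left(-39\right)}{3} = \frac{2}{3} \left(-2574\right) = -1716$)
$\frac{96780}{B} = \frac{96780}{-1716} = 96780 \left(- \frac{1}{1716}\right) = - \frac{8065}{143}$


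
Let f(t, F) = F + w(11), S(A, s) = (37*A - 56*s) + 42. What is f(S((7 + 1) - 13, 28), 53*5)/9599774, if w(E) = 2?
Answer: 267/9599774 ≈ 2.7813e-5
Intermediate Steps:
S(A, s) = 42 - 56*s + 37*A (S(A, s) = (-56*s + 37*A) + 42 = 42 - 56*s + 37*A)
f(t, F) = 2 + F (f(t, F) = F + 2 = 2 + F)
f(S((7 + 1) - 13, 28), 53*5)/9599774 = (2 + 53*5)/9599774 = (2 + 265)*(1/9599774) = 267*(1/9599774) = 267/9599774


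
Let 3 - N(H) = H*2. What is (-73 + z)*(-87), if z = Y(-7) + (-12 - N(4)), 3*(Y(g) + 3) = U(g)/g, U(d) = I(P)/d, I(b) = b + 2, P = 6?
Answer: 353597/49 ≈ 7216.3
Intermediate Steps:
N(H) = 3 - 2*H (N(H) = 3 - H*2 = 3 - 2*H)
I(b) = 2 + b
U(d) = 8/d (U(d) = (2 + 6)/d = 8/d)
Y(g) = -3 + 8/(3*g²) (Y(g) = -3 + ((8/g)/g)/3 = -3 + (8/g²)/3 = -3 + 8/(3*g²))
z = -1462/147 (z = (-3 + (8/3)/(-7)²) + (-12 - (3 - 2*4)) = (-3 + (8/3)*(1/49)) + (-12 - (3 - 8)) = (-3 + 8/147) + (-12 - 1*(-5)) = -433/147 + (-12 + 5) = -433/147 - 7 = -1462/147 ≈ -9.9456)
(-73 + z)*(-87) = (-73 - 1462/147)*(-87) = -12193/147*(-87) = 353597/49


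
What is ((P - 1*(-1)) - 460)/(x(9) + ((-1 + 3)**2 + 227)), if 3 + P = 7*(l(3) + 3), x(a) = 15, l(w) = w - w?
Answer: -147/82 ≈ -1.7927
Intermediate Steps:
l(w) = 0
P = 18 (P = -3 + 7*(0 + 3) = -3 + 7*3 = -3 + 21 = 18)
((P - 1*(-1)) - 460)/(x(9) + ((-1 + 3)**2 + 227)) = ((18 - 1*(-1)) - 460)/(15 + ((-1 + 3)**2 + 227)) = ((18 + 1) - 460)/(15 + (2**2 + 227)) = (19 - 460)/(15 + (4 + 227)) = -441/(15 + 231) = -441/246 = -441*1/246 = -147/82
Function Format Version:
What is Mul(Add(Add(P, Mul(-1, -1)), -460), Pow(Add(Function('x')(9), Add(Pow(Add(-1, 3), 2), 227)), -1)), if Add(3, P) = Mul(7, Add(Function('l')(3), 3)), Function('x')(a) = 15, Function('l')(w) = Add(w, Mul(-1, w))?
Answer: Rational(-147, 82) ≈ -1.7927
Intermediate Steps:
Function('l')(w) = 0
P = 18 (P = Add(-3, Mul(7, Add(0, 3))) = Add(-3, Mul(7, 3)) = Add(-3, 21) = 18)
Mul(Add(Add(P, Mul(-1, -1)), -460), Pow(Add(Function('x')(9), Add(Pow(Add(-1, 3), 2), 227)), -1)) = Mul(Add(Add(18, Mul(-1, -1)), -460), Pow(Add(15, Add(Pow(Add(-1, 3), 2), 227)), -1)) = Mul(Add(Add(18, 1), -460), Pow(Add(15, Add(Pow(2, 2), 227)), -1)) = Mul(Add(19, -460), Pow(Add(15, Add(4, 227)), -1)) = Mul(-441, Pow(Add(15, 231), -1)) = Mul(-441, Pow(246, -1)) = Mul(-441, Rational(1, 246)) = Rational(-147, 82)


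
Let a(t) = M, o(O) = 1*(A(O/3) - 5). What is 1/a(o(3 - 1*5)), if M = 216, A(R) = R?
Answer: 1/216 ≈ 0.0046296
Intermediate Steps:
o(O) = -5 + O/3 (o(O) = 1*(O/3 - 5) = 1*(-5 + O/3) = -5 + O/3)
a(t) = 216
1/a(o(3 - 1*5)) = 1/216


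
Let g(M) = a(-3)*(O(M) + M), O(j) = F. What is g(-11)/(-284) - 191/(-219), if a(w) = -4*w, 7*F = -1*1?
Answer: 146173/108843 ≈ 1.3430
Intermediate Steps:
F = -1/7 (F = (-1*1)/7 = (1/7)*(-1) = -1/7 ≈ -0.14286)
O(j) = -1/7
g(M) = -12/7 + 12*M (g(M) = (-4*(-3))*(-1/7 + M) = 12*(-1/7 + M) = -12/7 + 12*M)
g(-11)/(-284) - 191/(-219) = (-12/7 + 12*(-11))/(-284) - 191/(-219) = (-12/7 - 132)*(-1/284) - 191*(-1/219) = -936/7*(-1/284) + 191/219 = 234/497 + 191/219 = 146173/108843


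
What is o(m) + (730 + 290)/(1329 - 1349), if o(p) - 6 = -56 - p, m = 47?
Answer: -148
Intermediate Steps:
o(p) = -50 - p (o(p) = 6 + (-56 - p) = -50 - p)
o(m) + (730 + 290)/(1329 - 1349) = (-50 - 1*47) + (730 + 290)/(1329 - 1349) = (-50 - 47) + 1020/(-20) = -97 + 1020*(-1/20) = -97 - 51 = -148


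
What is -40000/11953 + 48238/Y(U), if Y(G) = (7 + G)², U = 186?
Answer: -913371186/445237297 ≈ -2.0514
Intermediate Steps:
-40000/11953 + 48238/Y(U) = -40000/11953 + 48238/((7 + 186)²) = -40000*1/11953 + 48238/(193²) = -40000/11953 + 48238/37249 = -913371186/445237297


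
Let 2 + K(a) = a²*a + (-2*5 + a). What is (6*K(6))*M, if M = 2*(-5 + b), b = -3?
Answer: -20160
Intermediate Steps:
K(a) = -12 + a + a³ (K(a) = -2 + (a²*a + (-2*5 + a)) = -2 + (a³ + (-10 + a)) = -2 + (-10 + a + a³) = -12 + a + a³)
M = -16 (M = 2*(-5 - 3) = 2*(-8) = -16)
(6*K(6))*M = (6*(-12 + 6 + 6³))*(-16) = (6*(-12 + 6 + 216))*(-16) = (6*210)*(-16) = 1260*(-16) = -20160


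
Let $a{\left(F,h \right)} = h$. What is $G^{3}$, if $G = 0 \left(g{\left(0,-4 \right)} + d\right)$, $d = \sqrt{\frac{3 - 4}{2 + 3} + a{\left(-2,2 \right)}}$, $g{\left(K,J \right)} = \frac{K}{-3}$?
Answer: $0$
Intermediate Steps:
$g{\left(K,J \right)} = - \frac{K}{3}$ ($g{\left(K,J \right)} = K \left(- \frac{1}{3}\right) = - \frac{K}{3}$)
$d = \frac{3 \sqrt{5}}{5}$ ($d = \sqrt{\frac{3 - 4}{2 + 3} + 2} = \sqrt{- \frac{1}{5} + 2} = \sqrt{\frac{9}{5}} = \frac{3 \sqrt{5}}{5} \approx 1.3416$)
$G = 0$ ($G = 0 \left(\left(- \frac{1}{3}\right) 0 + \frac{3 \sqrt{5}}{5}\right) = 0 \left(0 + \frac{3 \sqrt{5}}{5}\right) = 0 \frac{3 \sqrt{5}}{5} = 0$)
$G^{3} = 0^{3} = 0$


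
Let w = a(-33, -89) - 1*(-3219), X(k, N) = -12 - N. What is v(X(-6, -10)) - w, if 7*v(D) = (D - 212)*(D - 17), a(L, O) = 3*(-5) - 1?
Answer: -18355/7 ≈ -2622.1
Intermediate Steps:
a(L, O) = -16 (a(L, O) = -15 - 1 = -16)
v(D) = (-212 + D)*(-17 + D)/7 (v(D) = ((D - 212)*(D - 17))/7 = ((-212 + D)*(-17 + D))/7 = (-212 + D)*(-17 + D)/7)
w = 3203 (w = -16 - 1*(-3219) = -16 + 3219 = 3203)
v(X(-6, -10)) - w = (3604/7 - 229*(-12 - 1*(-10))/7 + (-12 - 1*(-10))**2/7) - 1*3203 = (3604/7 - 229*(-12 + 10)/7 + (-12 + 10)**2/7) - 3203 = (3604/7 - 229/7*(-2) + (1/7)*(-2)**2) - 3203 = (3604/7 + 458/7 + (1/7)*4) - 3203 = (3604/7 + 458/7 + 4/7) - 3203 = 4066/7 - 3203 = -18355/7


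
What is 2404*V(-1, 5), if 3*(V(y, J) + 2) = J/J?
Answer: -12020/3 ≈ -4006.7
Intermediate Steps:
V(y, J) = -5/3 (V(y, J) = -2 + (J/J)/3 = -2 + (⅓)*1 = -2 + ⅓ = -5/3)
2404*V(-1, 5) = 2404*(-5/3) = -12020/3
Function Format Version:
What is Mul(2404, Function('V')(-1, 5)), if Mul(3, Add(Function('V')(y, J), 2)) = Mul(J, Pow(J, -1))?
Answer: Rational(-12020, 3) ≈ -4006.7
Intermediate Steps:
Function('V')(y, J) = Rational(-5, 3) (Function('V')(y, J) = Add(-2, Mul(Rational(1, 3), Mul(J, Pow(J, -1)))) = Add(-2, Mul(Rational(1, 3), 1)) = Add(-2, Rational(1, 3)) = Rational(-5, 3))
Mul(2404, Function('V')(-1, 5)) = Mul(2404, Rational(-5, 3)) = Rational(-12020, 3)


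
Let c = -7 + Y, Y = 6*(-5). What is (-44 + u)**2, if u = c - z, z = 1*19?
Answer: 10000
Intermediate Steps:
Y = -30
z = 19
c = -37 (c = -7 - 30 = -37)
u = -56 (u = -37 - 1*19 = -37 - 19 = -56)
(-44 + u)**2 = (-44 - 56)**2 = (-100)**2 = 10000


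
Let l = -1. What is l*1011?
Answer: -1011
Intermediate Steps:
l*1011 = -1*1011 = -1011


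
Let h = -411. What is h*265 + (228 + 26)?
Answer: -108661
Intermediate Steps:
h*265 + (228 + 26) = -411*265 + (228 + 26) = -108915 + 254 = -108661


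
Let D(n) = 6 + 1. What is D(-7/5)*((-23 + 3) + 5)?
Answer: -105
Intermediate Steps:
D(n) = 7
D(-7/5)*((-23 + 3) + 5) = 7*((-23 + 3) + 5) = 7*(-20 + 5) = 7*(-15) = -105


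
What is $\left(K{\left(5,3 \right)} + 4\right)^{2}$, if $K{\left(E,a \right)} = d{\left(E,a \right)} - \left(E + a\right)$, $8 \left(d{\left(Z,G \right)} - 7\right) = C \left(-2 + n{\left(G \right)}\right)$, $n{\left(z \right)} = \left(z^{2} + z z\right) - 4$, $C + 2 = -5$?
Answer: $\frac{225}{4} \approx 56.25$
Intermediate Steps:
$C = -7$ ($C = -2 - 5 = -7$)
$n{\left(z \right)} = -4 + 2 z^{2}$ ($n{\left(z \right)} = \left(z^{2} + z^{2}\right) - 4 = 2 z^{2} - 4 = -4 + 2 z^{2}$)
$d{\left(Z,G \right)} = \frac{49}{4} - \frac{7 G^{2}}{4}$ ($d{\left(Z,G \right)} = 7 + \frac{\left(-7\right) \left(-2 + \left(-4 + 2 G^{2}\right)\right)}{8} = 7 + \frac{\left(-7\right) \left(-6 + 2 G^{2}\right)}{8} = 7 + \frac{42 - 14 G^{2}}{8} = 7 - \left(- \frac{21}{4} + \frac{7 G^{2}}{4}\right) = \frac{49}{4} - \frac{7 G^{2}}{4}$)
$K{\left(E,a \right)} = \frac{49}{4} - E - a - \frac{7 a^{2}}{4}$ ($K{\left(E,a \right)} = \left(\frac{49}{4} - \frac{7 a^{2}}{4}\right) - \left(E + a\right) = \frac{49}{4} - E - a - \frac{7 a^{2}}{4}$)
$\left(K{\left(5,3 \right)} + 4\right)^{2} = \left(\left(\frac{49}{4} - 5 - 3 - \frac{7 \cdot 3^{2}}{4}\right) + 4\right)^{2} = \left(\left(\frac{49}{4} - 5 - 3 - \frac{63}{4}\right) + 4\right)^{2} = \left(- \frac{23}{2} + 4\right)^{2} = \left(- \frac{15}{2}\right)^{2} = \frac{225}{4}$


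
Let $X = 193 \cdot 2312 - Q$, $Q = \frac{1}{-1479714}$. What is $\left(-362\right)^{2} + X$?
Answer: $\frac{854179703641}{1479714} \approx 5.7726 \cdot 10^{5}$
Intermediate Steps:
$Q = - \frac{1}{1479714} \approx -6.7581 \cdot 10^{-7}$
$X = \frac{660272062225}{1479714}$ ($X = 193 \cdot 2312 - - \frac{1}{1479714} = 446216 + \frac{1}{1479714} = \frac{660272062225}{1479714} \approx 4.4622 \cdot 10^{5}$)
$\left(-362\right)^{2} + X = \left(-362\right)^{2} + \frac{660272062225}{1479714} = 131044 + \frac{660272062225}{1479714} = \frac{854179703641}{1479714}$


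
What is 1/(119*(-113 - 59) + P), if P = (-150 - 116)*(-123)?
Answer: 1/12250 ≈ 8.1633e-5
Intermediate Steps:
P = 32718 (P = -266*(-123) = 32718)
1/(119*(-113 - 59) + P) = 1/(119*(-113 - 59) + 32718) = 1/(119*(-172) + 32718) = 1/(-20468 + 32718) = 1/12250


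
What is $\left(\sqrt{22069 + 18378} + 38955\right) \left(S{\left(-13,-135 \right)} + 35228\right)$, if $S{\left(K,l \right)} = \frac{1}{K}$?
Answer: $\frac{17839948665}{13} + \frac{457963 \sqrt{40447}}{13} \approx 1.3794 \cdot 10^{9}$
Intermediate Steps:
$\left(\sqrt{22069 + 18378} + 38955\right) \left(S{\left(-13,-135 \right)} + 35228\right) = \left(\sqrt{22069 + 18378} + 38955\right) \left(\frac{1}{-13} + 35228\right) = \left(\sqrt{40447} + 38955\right) \left(- \frac{1}{13} + 35228\right) = \left(38955 + \sqrt{40447}\right) \frac{457963}{13} = \frac{17839948665}{13} + \frac{457963 \sqrt{40447}}{13}$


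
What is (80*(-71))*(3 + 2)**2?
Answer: -142000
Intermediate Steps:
(80*(-71))*(3 + 2)**2 = -5680*5**2 = -5680*25 = -142000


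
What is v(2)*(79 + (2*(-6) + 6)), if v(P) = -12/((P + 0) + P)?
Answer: -219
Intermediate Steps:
v(P) = -6/P (v(P) = -12/(P + P) = -12*1/(2*P) = -6/P)
v(2)*(79 + (2*(-6) + 6)) = (-6/2)*(79 + (2*(-6) + 6)) = (-6*½)*(79 + (-12 + 6)) = -3*(79 - 6) = -3*73 = -219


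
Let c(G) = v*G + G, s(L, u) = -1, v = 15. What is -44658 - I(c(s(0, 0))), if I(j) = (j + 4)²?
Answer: -44802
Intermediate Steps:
c(G) = 16*G (c(G) = 15*G + G = 16*G)
I(j) = (4 + j)²
-44658 - I(c(s(0, 0))) = -44658 - (4 + 16*(-1))² = -44658 - (4 - 16)² = -44658 - 1*(-12)² = -44658 - 1*144 = -44658 - 144 = -44802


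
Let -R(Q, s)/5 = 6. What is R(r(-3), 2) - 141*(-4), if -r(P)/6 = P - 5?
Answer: 534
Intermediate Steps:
r(P) = 30 - 6*P (r(P) = -6*(P - 5) = -6*(-5 + P) = 30 - 6*P)
R(Q, s) = -30 (R(Q, s) = -5*6 = -30)
R(r(-3), 2) - 141*(-4) = -30 - 141*(-4) = -30 + 564 = 534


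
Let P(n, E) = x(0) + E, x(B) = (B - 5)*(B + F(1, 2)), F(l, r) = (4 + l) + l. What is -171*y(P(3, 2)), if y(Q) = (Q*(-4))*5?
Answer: -95760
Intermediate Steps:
F(l, r) = 4 + 2*l
x(B) = (-5 + B)*(6 + B) (x(B) = (B - 5)*(B + (4 + 2*1)) = (-5 + B)*(B + (4 + 2)) = (-5 + B)*(B + 6) = (-5 + B)*(6 + B))
P(n, E) = -30 + E (P(n, E) = (-30 + 0 + 0²) + E = (-30 + 0 + 0) + E = -30 + E)
y(Q) = -20*Q (y(Q) = -4*Q*5 = -20*Q)
-171*y(P(3, 2)) = -(-3420)*(-30 + 2) = -(-3420)*(-28) = -171*560 = -95760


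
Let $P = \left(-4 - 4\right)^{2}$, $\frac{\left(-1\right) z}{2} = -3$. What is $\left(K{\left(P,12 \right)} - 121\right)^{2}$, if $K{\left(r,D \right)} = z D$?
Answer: $2401$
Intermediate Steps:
$z = 6$ ($z = \left(-2\right) \left(-3\right) = 6$)
$P = 64$ ($P = \left(-8\right)^{2} = 64$)
$K{\left(r,D \right)} = 6 D$
$\left(K{\left(P,12 \right)} - 121\right)^{2} = \left(6 \cdot 12 - 121\right)^{2} = \left(72 - 121\right)^{2} = \left(-49\right)^{2} = 2401$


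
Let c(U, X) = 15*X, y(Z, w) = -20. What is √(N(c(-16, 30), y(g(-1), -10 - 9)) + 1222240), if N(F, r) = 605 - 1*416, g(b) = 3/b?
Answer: √1222429 ≈ 1105.6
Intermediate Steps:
N(F, r) = 189 (N(F, r) = 605 - 416 = 189)
√(N(c(-16, 30), y(g(-1), -10 - 9)) + 1222240) = √(189 + 1222240) = √1222429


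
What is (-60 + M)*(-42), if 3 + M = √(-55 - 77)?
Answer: 2646 - 84*I*√33 ≈ 2646.0 - 482.54*I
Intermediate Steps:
M = -3 + 2*I*√33 (M = -3 + √(-55 - 77) = -3 + √(-132) = -3 + 2*I*√33 ≈ -3.0 + 11.489*I)
(-60 + M)*(-42) = (-60 + (-3 + 2*I*√33))*(-42) = (-63 + 2*I*√33)*(-42) = 2646 - 84*I*√33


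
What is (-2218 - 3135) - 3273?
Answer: -8626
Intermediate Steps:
(-2218 - 3135) - 3273 = -5353 - 3273 = -8626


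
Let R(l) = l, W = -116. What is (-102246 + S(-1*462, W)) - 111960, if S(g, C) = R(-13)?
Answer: -214219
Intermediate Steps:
S(g, C) = -13
(-102246 + S(-1*462, W)) - 111960 = (-102246 - 13) - 111960 = -102259 - 111960 = -214219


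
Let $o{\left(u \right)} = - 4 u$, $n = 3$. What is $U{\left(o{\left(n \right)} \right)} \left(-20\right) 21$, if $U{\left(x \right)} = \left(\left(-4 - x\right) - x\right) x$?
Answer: $100800$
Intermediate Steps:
$U{\left(x \right)} = x \left(-4 - 2 x\right)$ ($U{\left(x \right)} = \left(-4 - 2 x\right) x = x \left(-4 - 2 x\right)$)
$U{\left(o{\left(n \right)} \right)} \left(-20\right) 21 = - 2 \left(\left(-4\right) 3\right) \left(2 - 12\right) \left(-20\right) 21 = \left(-2\right) \left(-12\right) \left(2 - 12\right) \left(-20\right) 21 = \left(-2\right) \left(-12\right) \left(-10\right) \left(-20\right) 21 = \left(-240\right) \left(-20\right) 21 = 4800 \cdot 21 = 100800$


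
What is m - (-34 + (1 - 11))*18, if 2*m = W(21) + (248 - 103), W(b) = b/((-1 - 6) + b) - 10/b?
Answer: 72661/84 ≈ 865.01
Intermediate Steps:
W(b) = -10/b + b/(-7 + b) (W(b) = b/(-7 + b) - 10/b = -10/b + b/(-7 + b))
m = 6133/84 (m = ((70 + 21**2 - 10*21)/(21*(-7 + 21)) + (248 - 103))/2 = ((1/21)*(70 + 441 - 210)/14 + 145)/2 = ((1/21)*(1/14)*301 + 145)/2 = (43/42 + 145)/2 = (1/2)*(6133/42) = 6133/84 ≈ 73.012)
m - (-34 + (1 - 11))*18 = 6133/84 - (-34 + (1 - 11))*18 = 6133/84 - (-34 - 10)*18 = 6133/84 - (-44)*18 = 6133/84 - 1*(-792) = 6133/84 + 792 = 72661/84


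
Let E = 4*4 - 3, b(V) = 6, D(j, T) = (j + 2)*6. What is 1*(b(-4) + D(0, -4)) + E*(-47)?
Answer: -593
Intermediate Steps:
D(j, T) = 12 + 6*j (D(j, T) = (2 + j)*6 = 12 + 6*j)
E = 13 (E = 16 - 3 = 13)
1*(b(-4) + D(0, -4)) + E*(-47) = 1*(6 + (12 + 6*0)) + 13*(-47) = 1*(6 + (12 + 0)) - 611 = 1*(6 + 12) - 611 = 1*18 - 611 = 18 - 611 = -593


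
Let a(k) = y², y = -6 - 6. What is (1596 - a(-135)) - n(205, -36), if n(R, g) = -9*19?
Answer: 1623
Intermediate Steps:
y = -12
n(R, g) = -171
a(k) = 144 (a(k) = (-12)² = 144)
(1596 - a(-135)) - n(205, -36) = (1596 - 1*144) - 1*(-171) = (1596 - 144) + 171 = 1452 + 171 = 1623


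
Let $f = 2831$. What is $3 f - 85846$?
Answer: $-77353$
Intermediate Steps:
$3 f - 85846 = 3 \cdot 2831 - 85846 = 8493 - 85846 = -77353$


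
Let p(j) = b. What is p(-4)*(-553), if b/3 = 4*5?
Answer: -33180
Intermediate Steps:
b = 60 (b = 3*(4*5) = 3*20 = 60)
p(j) = 60
p(-4)*(-553) = 60*(-553) = -33180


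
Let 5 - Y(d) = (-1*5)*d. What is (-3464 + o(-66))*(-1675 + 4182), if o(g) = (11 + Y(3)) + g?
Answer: -8771993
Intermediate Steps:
Y(d) = 5 + 5*d (Y(d) = 5 - (-1*5)*d = 5 - (-5)*d = 5 + 5*d)
o(g) = 31 + g (o(g) = (11 + (5 + 5*3)) + g = (11 + (5 + 15)) + g = (11 + 20) + g = 31 + g)
(-3464 + o(-66))*(-1675 + 4182) = (-3464 + (31 - 66))*(-1675 + 4182) = (-3464 - 35)*2507 = -3499*2507 = -8771993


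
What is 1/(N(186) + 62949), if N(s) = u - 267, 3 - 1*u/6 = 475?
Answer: 1/59850 ≈ 1.6708e-5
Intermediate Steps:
u = -2832 (u = 18 - 6*475 = 18 - 2850 = -2832)
N(s) = -3099 (N(s) = -2832 - 267 = -3099)
1/(N(186) + 62949) = 1/(-3099 + 62949) = 1/59850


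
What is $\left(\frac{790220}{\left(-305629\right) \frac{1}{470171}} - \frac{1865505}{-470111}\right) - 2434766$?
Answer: $- \frac{524489873573975529}{143679554819} \approx -3.6504 \cdot 10^{6}$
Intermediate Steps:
$\left(\frac{790220}{\left(-305629\right) \frac{1}{470171}} - \frac{1865505}{-470111}\right) - 2434766 = \left(\frac{790220}{\left(-305629\right) \frac{1}{470171}} - - \frac{1865505}{470111}\right) - 2434766 = \left(\frac{790220}{- \frac{305629}{470171}} + \frac{1865505}{470111}\right) - 2434766 = \left(790220 \left(- \frac{470171}{305629}\right) + \frac{1865505}{470111}\right) - 2434766 = \left(- \frac{371538527620}{305629} + \frac{1865505}{470111}\right) - 2434766 = - \frac{174663778605538175}{143679554819} - 2434766 = - \frac{524489873573975529}{143679554819}$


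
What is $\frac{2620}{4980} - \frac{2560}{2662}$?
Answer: $- \frac{144359}{331419} \approx -0.43558$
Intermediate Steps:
$\frac{2620}{4980} - \frac{2560}{2662} = 2620 \cdot \frac{1}{4980} - \frac{1280}{1331} = \frac{131}{249} - \frac{1280}{1331} = - \frac{144359}{331419}$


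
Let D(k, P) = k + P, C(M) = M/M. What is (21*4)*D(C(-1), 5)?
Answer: 504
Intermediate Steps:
C(M) = 1
D(k, P) = P + k
(21*4)*D(C(-1), 5) = (21*4)*(5 + 1) = 84*6 = 504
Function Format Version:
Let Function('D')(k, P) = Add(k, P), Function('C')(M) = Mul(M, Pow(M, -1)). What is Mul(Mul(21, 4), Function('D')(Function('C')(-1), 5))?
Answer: 504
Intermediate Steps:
Function('C')(M) = 1
Function('D')(k, P) = Add(P, k)
Mul(Mul(21, 4), Function('D')(Function('C')(-1), 5)) = Mul(Mul(21, 4), Add(5, 1)) = Mul(84, 6) = 504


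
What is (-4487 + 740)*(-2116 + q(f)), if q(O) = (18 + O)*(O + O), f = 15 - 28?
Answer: 8415762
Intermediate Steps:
f = -13
q(O) = 2*O*(18 + O) (q(O) = (18 + O)*(2*O) = 2*O*(18 + O))
(-4487 + 740)*(-2116 + q(f)) = (-4487 + 740)*(-2116 + 2*(-13)*(18 - 13)) = -3747*(-2116 + 2*(-13)*5) = -3747*(-2116 - 130) = -3747*(-2246) = 8415762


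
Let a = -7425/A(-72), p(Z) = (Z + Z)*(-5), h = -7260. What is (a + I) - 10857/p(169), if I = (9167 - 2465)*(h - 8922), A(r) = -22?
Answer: -91641449964/845 ≈ -1.0845e+8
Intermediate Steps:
I = -108451764 (I = (9167 - 2465)*(-7260 - 8922) = 6702*(-16182) = -108451764)
p(Z) = -10*Z (p(Z) = (2*Z)*(-5) = -10*Z)
a = 675/2 (a = -7425/(-22) = -7425*(-1/22) = 675/2 ≈ 337.50)
(a + I) - 10857/p(169) = (675/2 - 108451764) - 10857/((-10*169)) = -216902853/2 - 10857/(-1690) = -216902853/2 - 10857*(-1)/1690 = -216902853/2 - 1*(-10857/1690) = -216902853/2 + 10857/1690 = -91641449964/845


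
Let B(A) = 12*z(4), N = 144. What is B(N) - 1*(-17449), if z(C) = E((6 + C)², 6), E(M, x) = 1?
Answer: 17461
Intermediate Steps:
z(C) = 1
B(A) = 12 (B(A) = 12*1 = 12)
B(N) - 1*(-17449) = 12 - 1*(-17449) = 12 + 17449 = 17461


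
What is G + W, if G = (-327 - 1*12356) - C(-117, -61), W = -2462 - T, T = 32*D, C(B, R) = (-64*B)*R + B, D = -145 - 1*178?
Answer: 452076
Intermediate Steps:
D = -323 (D = -145 - 178 = -323)
C(B, R) = B - 64*B*R (C(B, R) = -64*B*R + B = B - 64*B*R)
T = -10336 (T = 32*(-323) = -10336)
W = 7874 (W = -2462 - 1*(-10336) = -2462 + 10336 = 7874)
G = 444202 (G = (-327 - 1*12356) - (-117)*(1 - 64*(-61)) = (-327 - 12356) - (-117)*(1 + 3904) = -12683 - (-117)*3905 = -12683 - 1*(-456885) = -12683 + 456885 = 444202)
G + W = 444202 + 7874 = 452076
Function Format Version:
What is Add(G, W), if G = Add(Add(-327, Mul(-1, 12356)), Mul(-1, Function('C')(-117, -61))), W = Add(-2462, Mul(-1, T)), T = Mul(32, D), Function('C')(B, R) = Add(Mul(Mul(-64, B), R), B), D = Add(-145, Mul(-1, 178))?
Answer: 452076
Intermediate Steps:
D = -323 (D = Add(-145, -178) = -323)
Function('C')(B, R) = Add(B, Mul(-64, B, R)) (Function('C')(B, R) = Add(Mul(-64, B, R), B) = Add(B, Mul(-64, B, R)))
T = -10336 (T = Mul(32, -323) = -10336)
W = 7874 (W = Add(-2462, Mul(-1, -10336)) = Add(-2462, 10336) = 7874)
G = 444202 (G = Add(Add(-327, Mul(-1, 12356)), Mul(-1, Mul(-117, Add(1, Mul(-64, -61))))) = Add(Add(-327, -12356), Mul(-1, Mul(-117, Add(1, 3904)))) = Add(-12683, Mul(-1, Mul(-117, 3905))) = Add(-12683, Mul(-1, -456885)) = Add(-12683, 456885) = 444202)
Add(G, W) = Add(444202, 7874) = 452076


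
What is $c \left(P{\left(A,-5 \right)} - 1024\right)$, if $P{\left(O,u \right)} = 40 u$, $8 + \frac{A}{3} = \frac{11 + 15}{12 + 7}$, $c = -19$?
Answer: $23256$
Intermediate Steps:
$A = - \frac{378}{19}$ ($A = -24 + 3 \frac{11 + 15}{12 + 7} = -24 + 3 \cdot \frac{26}{19} = -24 + \frac{78}{19} = - \frac{378}{19} \approx -19.895$)
$c \left(P{\left(A,-5 \right)} - 1024\right) = - 19 \left(40 \left(-5\right) - 1024\right) = - 19 \left(-200 - 1024\right) = \left(-19\right) \left(-1224\right) = 23256$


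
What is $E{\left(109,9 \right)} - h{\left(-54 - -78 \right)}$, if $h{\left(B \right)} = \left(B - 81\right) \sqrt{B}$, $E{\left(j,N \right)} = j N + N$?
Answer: $990 + 114 \sqrt{6} \approx 1269.2$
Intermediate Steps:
$E{\left(j,N \right)} = N + N j$ ($E{\left(j,N \right)} = N j + N = N + N j$)
$h{\left(B \right)} = \sqrt{B} \left(-81 + B\right)$ ($h{\left(B \right)} = \left(-81 + B\right) \sqrt{B} = \sqrt{B} \left(-81 + B\right)$)
$E{\left(109,9 \right)} - h{\left(-54 - -78 \right)} = 9 \left(1 + 109\right) - \sqrt{-54 - -78} \left(-81 - -24\right) = 9 \cdot 110 - \sqrt{-54 + 78} \left(-81 + \left(-54 + 78\right)\right) = 990 - \sqrt{24} \left(-81 + 24\right) = 990 - 2 \sqrt{6} \left(-57\right) = 990 - - 114 \sqrt{6} = 990 + 114 \sqrt{6}$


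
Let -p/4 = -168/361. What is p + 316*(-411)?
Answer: -46884564/361 ≈ -1.2987e+5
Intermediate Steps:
p = 672/361 (p = -(-672)/361 = -4*(-168/361) = 672/361 ≈ 1.8615)
p + 316*(-411) = 672/361 + 316*(-411) = 672/361 - 129876 = -46884564/361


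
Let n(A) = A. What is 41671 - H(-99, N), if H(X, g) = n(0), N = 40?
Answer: 41671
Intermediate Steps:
H(X, g) = 0
41671 - H(-99, N) = 41671 - 1*0 = 41671 + 0 = 41671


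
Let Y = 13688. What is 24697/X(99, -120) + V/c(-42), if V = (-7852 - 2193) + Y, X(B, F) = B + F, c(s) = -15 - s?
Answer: -196772/189 ≈ -1041.1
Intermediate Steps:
V = 3643 (V = (-7852 - 2193) + 13688 = -10045 + 13688 = 3643)
24697/X(99, -120) + V/c(-42) = 24697/(99 - 120) + 3643/(-15 - 1*(-42)) = 24697/(-21) + 3643/(-15 + 42) = 24697*(-1/21) + 3643/27 = -24697/21 + 3643*(1/27) = -24697/21 + 3643/27 = -196772/189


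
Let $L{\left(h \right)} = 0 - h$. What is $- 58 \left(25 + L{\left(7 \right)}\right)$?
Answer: $-1044$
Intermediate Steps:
$L{\left(h \right)} = - h$
$- 58 \left(25 + L{\left(7 \right)}\right) = - 58 \left(25 - 7\right) = \left(-58\right) 18 = -1044$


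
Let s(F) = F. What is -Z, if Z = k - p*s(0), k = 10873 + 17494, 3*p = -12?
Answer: -28367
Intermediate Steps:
p = -4 (p = (⅓)*(-12) = -4)
k = 28367
Z = 28367 (Z = 28367 - (-4)*0 = 28367 - 1*0 = 28367 + 0 = 28367)
-Z = -1*28367 = -28367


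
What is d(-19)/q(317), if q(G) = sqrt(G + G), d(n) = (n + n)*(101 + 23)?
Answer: -2356*sqrt(634)/317 ≈ -187.14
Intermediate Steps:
d(n) = 248*n (d(n) = (2*n)*124 = 248*n)
q(G) = sqrt(2)*sqrt(G) (q(G) = sqrt(2*G) = sqrt(2)*sqrt(G))
d(-19)/q(317) = (248*(-19))/((sqrt(2)*sqrt(317))) = -4712*sqrt(634)/634 = -2356*sqrt(634)/317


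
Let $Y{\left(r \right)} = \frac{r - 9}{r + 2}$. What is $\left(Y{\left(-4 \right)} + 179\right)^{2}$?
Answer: $\frac{137641}{4} \approx 34410.0$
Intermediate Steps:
$Y{\left(r \right)} = \frac{-9 + r}{2 + r}$
$\left(Y{\left(-4 \right)} + 179\right)^{2} = \left(\frac{-9 - 4}{2 - 4} + 179\right)^{2} = \left(\frac{1}{-2} \left(-13\right) + 179\right)^{2} = \left(\left(- \frac{1}{2}\right) \left(-13\right) + 179\right)^{2} = \left(\frac{13}{2} + 179\right)^{2} = \left(\frac{371}{2}\right)^{2} = \frac{137641}{4}$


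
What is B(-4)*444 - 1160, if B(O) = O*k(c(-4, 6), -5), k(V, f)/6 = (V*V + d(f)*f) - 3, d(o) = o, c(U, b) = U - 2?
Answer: -619208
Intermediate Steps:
c(U, b) = -2 + U
k(V, f) = -18 + 6*V**2 + 6*f**2 (k(V, f) = 6*((V*V + f*f) - 3) = 6*((V**2 + f**2) - 3) = 6*(-3 + V**2 + f**2) = -18 + 6*V**2 + 6*f**2)
B(O) = 348*O (B(O) = O*(-18 + 6*(-2 - 4)**2 + 6*(-5)**2) = O*(-18 + 6*(-6)**2 + 6*25) = O*(-18 + 6*36 + 150) = O*(-18 + 216 + 150) = O*348 = 348*O)
B(-4)*444 - 1160 = (348*(-4))*444 - 1160 = -1392*444 - 1160 = -618048 - 1160 = -619208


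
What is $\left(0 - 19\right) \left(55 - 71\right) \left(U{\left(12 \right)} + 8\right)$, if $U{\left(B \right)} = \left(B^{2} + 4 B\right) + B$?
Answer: $64448$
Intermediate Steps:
$U{\left(B \right)} = B^{2} + 5 B$
$\left(0 - 19\right) \left(55 - 71\right) \left(U{\left(12 \right)} + 8\right) = \left(0 - 19\right) \left(55 - 71\right) \left(12 \left(5 + 12\right) + 8\right) = \left(-19\right) \left(-16\right) \left(12 \cdot 17 + 8\right) = 304 \left(204 + 8\right) = 304 \cdot 212 = 64448$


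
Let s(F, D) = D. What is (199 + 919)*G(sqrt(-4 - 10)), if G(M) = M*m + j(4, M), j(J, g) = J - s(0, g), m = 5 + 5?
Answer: 4472 + 10062*I*sqrt(14) ≈ 4472.0 + 37649.0*I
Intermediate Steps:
m = 10
j(J, g) = J - g
G(M) = 4 + 9*M (G(M) = M*10 + (4 - M) = 10*M + (4 - M) = 4 + 9*M)
(199 + 919)*G(sqrt(-4 - 10)) = (199 + 919)*(4 + 9*sqrt(-4 - 10)) = 1118*(4 + 9*sqrt(-14)) = 1118*(4 + 9*(I*sqrt(14))) = 1118*(4 + 9*I*sqrt(14)) = 4472 + 10062*I*sqrt(14)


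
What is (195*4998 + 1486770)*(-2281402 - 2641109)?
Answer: -12116170125180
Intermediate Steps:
(195*4998 + 1486770)*(-2281402 - 2641109) = (974610 + 1486770)*(-4922511) = 2461380*(-4922511) = -12116170125180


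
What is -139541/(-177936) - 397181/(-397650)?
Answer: 637178167/357354800 ≈ 1.7830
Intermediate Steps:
-139541/(-177936) - 397181/(-397650) = -139541*(-1/177936) - 397181*(-1/397650) = 139541/177936 + 397181/397650 = 637178167/357354800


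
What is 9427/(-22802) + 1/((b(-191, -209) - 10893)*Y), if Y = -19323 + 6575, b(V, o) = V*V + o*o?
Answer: -4162214764163/10067552858012 ≈ -0.41343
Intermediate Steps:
b(V, o) = V² + o²
Y = -12748
9427/(-22802) + 1/((b(-191, -209) - 10893)*Y) = 9427/(-22802) + 1/((((-191)² + (-209)²) - 10893)*(-12748)) = 9427*(-1/22802) - 1/12748/((36481 + 43681) - 10893) = -9427/22802 - 1/12748/(80162 - 10893) = -9427/22802 - 1/12748/69269 = -9427/22802 + (1/69269)*(-1/12748) = -9427/22802 - 1/883041212 = -4162214764163/10067552858012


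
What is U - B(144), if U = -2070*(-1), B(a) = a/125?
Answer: 258606/125 ≈ 2068.8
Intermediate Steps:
B(a) = a/125 (B(a) = a*(1/125) = a/125)
U = 2070 (U = -46*(-45) = 2070)
U - B(144) = 2070 - 144/125 = 258606/125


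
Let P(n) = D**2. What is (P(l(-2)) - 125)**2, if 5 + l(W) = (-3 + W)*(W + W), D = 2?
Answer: 14641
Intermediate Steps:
l(W) = -5 + 2*W*(-3 + W) (l(W) = -5 + (-3 + W)*(W + W) = -5 + (-3 + W)*(2*W) = -5 + 2*W*(-3 + W))
P(n) = 4 (P(n) = 2**2 = 4)
(P(l(-2)) - 125)**2 = (4 - 125)**2 = (-121)**2 = 14641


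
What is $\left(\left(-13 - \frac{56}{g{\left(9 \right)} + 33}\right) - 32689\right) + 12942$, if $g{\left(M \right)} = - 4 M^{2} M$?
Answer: $- \frac{56968024}{2883} \approx -19760.0$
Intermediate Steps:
$g{\left(M \right)} = - 4 M^{3}$
$\left(\left(-13 - \frac{56}{g{\left(9 \right)} + 33}\right) - 32689\right) + 12942 = \left(\left(-13 - \frac{56}{- 4 \cdot 9^{3} + 33}\right) - 32689\right) + 12942 = \left(\left(-13 - \frac{56}{\left(-4\right) 729 + 33}\right) - 32689\right) + 12942 = \left(\left(-13 - \frac{56}{-2916 + 33}\right) - 32689\right) + 12942 = \left(\left(-13 - \frac{56}{-2883}\right) - 32689\right) + 12942 = \left(\left(-13 - - \frac{56}{2883}\right) - 32689\right) + 12942 = \left(\left(-13 + \frac{56}{2883}\right) - 32689\right) + 12942 = \left(- \frac{37423}{2883} - 32689\right) + 12942 = - \frac{94279810}{2883} + 12942 = - \frac{56968024}{2883}$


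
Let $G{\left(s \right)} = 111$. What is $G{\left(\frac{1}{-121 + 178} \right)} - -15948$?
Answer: $16059$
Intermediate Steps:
$G{\left(\frac{1}{-121 + 178} \right)} - -15948 = 111 - -15948 = 111 + 15948 = 16059$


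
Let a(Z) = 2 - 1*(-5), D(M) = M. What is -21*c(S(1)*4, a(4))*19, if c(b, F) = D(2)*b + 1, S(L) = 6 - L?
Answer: -16359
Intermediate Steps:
a(Z) = 7 (a(Z) = 2 + 5 = 7)
c(b, F) = 1 + 2*b (c(b, F) = 2*b + 1 = 1 + 2*b)
-21*c(S(1)*4, a(4))*19 = -21*(1 + 2*((6 - 1*1)*4))*19 = -21*(1 + 2*((6 - 1)*4))*19 = -21*(1 + 2*(5*4))*19 = -21*(1 + 2*20)*19 = -21*(1 + 40)*19 = -21*41*19 = -861*19 = -16359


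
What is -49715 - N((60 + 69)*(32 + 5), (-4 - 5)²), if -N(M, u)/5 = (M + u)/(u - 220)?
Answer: -6934655/139 ≈ -49890.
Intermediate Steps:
N(M, u) = -5*(M + u)/(-220 + u) (N(M, u) = -5*(M + u)/(u - 220) = -5*(M + u)/(-220 + u))
-49715 - N((60 + 69)*(32 + 5), (-4 - 5)²) = -49715 - 5*(-(60 + 69)*(32 + 5) - (-4 - 5)²)/(-220 + (-4 - 5)²) = -49715 - 5*(-129*37 - 1*(-9)²)/(-220 + (-9)²) = -49715 - 5*(-1*4773 - 1*81)/(-220 + 81) = -49715 - 5*(-4773 - 81)/(-139) = -49715 - 5*(-1)*(-4854)/139 = -49715 - 1*24270/139 = -49715 - 24270/139 = -6934655/139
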